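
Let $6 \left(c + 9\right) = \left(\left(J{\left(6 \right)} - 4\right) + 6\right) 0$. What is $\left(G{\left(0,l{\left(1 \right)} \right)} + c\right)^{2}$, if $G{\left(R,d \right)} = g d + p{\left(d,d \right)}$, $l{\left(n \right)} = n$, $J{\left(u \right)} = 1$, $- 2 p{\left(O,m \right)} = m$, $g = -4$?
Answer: $\frac{729}{4} \approx 182.25$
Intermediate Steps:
$p{\left(O,m \right)} = - \frac{m}{2}$
$G{\left(R,d \right)} = - \frac{9 d}{2}$ ($G{\left(R,d \right)} = - 4 d - \frac{d}{2} = - \frac{9 d}{2}$)
$c = -9$ ($c = -9 + \frac{\left(\left(1 - 4\right) + 6\right) 0}{6} = -9 + \frac{\left(-3 + 6\right) 0}{6} = -9 + \frac{3 \cdot 0}{6} = -9 + \frac{1}{6} \cdot 0 = -9 + 0 = -9$)
$\left(G{\left(0,l{\left(1 \right)} \right)} + c\right)^{2} = \left(\left(- \frac{9}{2}\right) 1 - 9\right)^{2} = \left(- \frac{9}{2} - 9\right)^{2} = \left(- \frac{27}{2}\right)^{2} = \frac{729}{4}$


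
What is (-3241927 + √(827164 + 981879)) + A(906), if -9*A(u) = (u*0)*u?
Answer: -3241927 + √1809043 ≈ -3.2406e+6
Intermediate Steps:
A(u) = 0 (A(u) = -u*0*u/9 = -0*u = -⅑*0 = 0)
(-3241927 + √(827164 + 981879)) + A(906) = (-3241927 + √(827164 + 981879)) + 0 = (-3241927 + √1809043) + 0 = -3241927 + √1809043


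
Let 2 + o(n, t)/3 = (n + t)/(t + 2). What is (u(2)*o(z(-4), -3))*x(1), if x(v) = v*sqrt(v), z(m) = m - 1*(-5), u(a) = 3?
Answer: 0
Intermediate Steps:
z(m) = 5 + m (z(m) = m + 5 = 5 + m)
x(v) = v**(3/2)
o(n, t) = -6 + 3*(n + t)/(2 + t) (o(n, t) = -6 + 3*((n + t)/(t + 2)) = -6 + 3*((n + t)/(2 + t)) = -6 + 3*(n + t)/(2 + t))
(u(2)*o(z(-4), -3))*x(1) = (3*(3*(-4 + (5 - 4) - 1*(-3))/(2 - 3)))*1**(3/2) = (3*(3*(-4 + 1 + 3)/(-1)))*1 = (3*(3*(-1)*0))*1 = (3*0)*1 = 0*1 = 0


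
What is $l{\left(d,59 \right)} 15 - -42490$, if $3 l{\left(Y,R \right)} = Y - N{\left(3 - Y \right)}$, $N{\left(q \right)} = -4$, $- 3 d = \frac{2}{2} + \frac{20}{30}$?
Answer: $\frac{382565}{9} \approx 42507.0$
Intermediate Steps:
$d = - \frac{5}{9}$ ($d = - \frac{\frac{2}{2} + \frac{20}{30}}{3} = - \frac{2 \cdot \frac{1}{2} + 20 \cdot \frac{1}{30}}{3} = - \frac{1 + \frac{2}{3}}{3} = \left(- \frac{1}{3}\right) \frac{5}{3} = - \frac{5}{9} \approx -0.55556$)
$l{\left(Y,R \right)} = \frac{4}{3} + \frac{Y}{3}$ ($l{\left(Y,R \right)} = \frac{Y - -4}{3} = \frac{Y + 4}{3} = \frac{4 + Y}{3} = \frac{4}{3} + \frac{Y}{3}$)
$l{\left(d,59 \right)} 15 - -42490 = \left(\frac{4}{3} + \frac{1}{3} \left(- \frac{5}{9}\right)\right) 15 - -42490 = \left(\frac{4}{3} - \frac{5}{27}\right) 15 + 42490 = \frac{31}{27} \cdot 15 + 42490 = \frac{155}{9} + 42490 = \frac{382565}{9}$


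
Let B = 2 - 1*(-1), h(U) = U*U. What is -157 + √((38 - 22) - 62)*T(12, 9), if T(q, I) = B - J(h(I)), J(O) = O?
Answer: -157 - 78*I*√46 ≈ -157.0 - 529.02*I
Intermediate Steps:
h(U) = U²
B = 3 (B = 2 + 1 = 3)
T(q, I) = 3 - I²
-157 + √((38 - 22) - 62)*T(12, 9) = -157 + √((38 - 22) - 62)*(3 - 1*9²) = -157 + √(16 - 62)*(3 - 1*81) = -157 + √(-46)*(3 - 81) = -157 + (I*√46)*(-78) = -157 - 78*I*√46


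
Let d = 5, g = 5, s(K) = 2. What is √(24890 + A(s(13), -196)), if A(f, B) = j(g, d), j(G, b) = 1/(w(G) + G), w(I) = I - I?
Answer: √622255/5 ≈ 157.77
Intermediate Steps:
w(I) = 0
j(G, b) = 1/G (j(G, b) = 1/(0 + G) = 1/G)
A(f, B) = ⅕ (A(f, B) = 1/5 = ⅕)
√(24890 + A(s(13), -196)) = √(24890 + ⅕) = √(124451/5) = √622255/5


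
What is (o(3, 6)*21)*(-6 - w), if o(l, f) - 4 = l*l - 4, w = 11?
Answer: -3213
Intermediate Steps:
o(l, f) = l² (o(l, f) = 4 + (l*l - 4) = 4 + (l² - 4) = 4 + (-4 + l²) = l²)
(o(3, 6)*21)*(-6 - w) = (3²*21)*(-6 - 1*11) = (9*21)*(-6 - 11) = 189*(-17) = -3213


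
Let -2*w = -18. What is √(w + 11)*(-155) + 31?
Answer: 31 - 310*√5 ≈ -662.18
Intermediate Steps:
w = 9 (w = -½*(-18) = 9)
√(w + 11)*(-155) + 31 = √(9 + 11)*(-155) + 31 = √20*(-155) + 31 = (2*√5)*(-155) + 31 = -310*√5 + 31 = 31 - 310*√5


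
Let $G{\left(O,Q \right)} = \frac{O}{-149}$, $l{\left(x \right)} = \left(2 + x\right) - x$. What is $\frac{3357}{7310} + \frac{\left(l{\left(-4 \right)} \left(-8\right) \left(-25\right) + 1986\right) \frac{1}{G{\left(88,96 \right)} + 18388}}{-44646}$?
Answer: $\frac{102654494881247}{223535629104060} \approx 0.45923$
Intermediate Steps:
$l{\left(x \right)} = 2$
$G{\left(O,Q \right)} = - \frac{O}{149}$ ($G{\left(O,Q \right)} = O \left(- \frac{1}{149}\right) = - \frac{O}{149}$)
$\frac{3357}{7310} + \frac{\left(l{\left(-4 \right)} \left(-8\right) \left(-25\right) + 1986\right) \frac{1}{G{\left(88,96 \right)} + 18388}}{-44646} = \frac{3357}{7310} + \frac{\left(2 \left(-8\right) \left(-25\right) + 1986\right) \frac{1}{\left(- \frac{1}{149}\right) 88 + 18388}}{-44646} = 3357 \cdot \frac{1}{7310} + \frac{\left(-16\right) \left(-25\right) + 1986}{- \frac{88}{149} + 18388} \left(- \frac{1}{44646}\right) = \frac{3357}{7310} + \frac{400 + 1986}{\frac{2739724}{149}} \left(- \frac{1}{44646}\right) = \frac{3357}{7310} + 2386 \cdot \frac{149}{2739724} \left(- \frac{1}{44646}\right) = \frac{3357}{7310} + \frac{177757}{1369862} \left(- \frac{1}{44646}\right) = \frac{3357}{7310} - \frac{177757}{61158858852} = \frac{102654494881247}{223535629104060}$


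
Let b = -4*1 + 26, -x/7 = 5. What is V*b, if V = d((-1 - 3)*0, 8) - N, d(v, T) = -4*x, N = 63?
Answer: 1694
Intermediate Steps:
x = -35 (x = -7*5 = -35)
d(v, T) = 140 (d(v, T) = -4*(-35) = 140)
b = 22 (b = -4 + 26 = 22)
V = 77 (V = 140 - 1*63 = 140 - 63 = 77)
V*b = 77*22 = 1694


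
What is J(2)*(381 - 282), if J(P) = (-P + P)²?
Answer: 0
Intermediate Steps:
J(P) = 0 (J(P) = 0² = 0)
J(2)*(381 - 282) = 0*(381 - 282) = 0*99 = 0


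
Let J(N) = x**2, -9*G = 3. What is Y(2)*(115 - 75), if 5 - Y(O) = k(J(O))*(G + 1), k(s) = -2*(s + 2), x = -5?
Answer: 1640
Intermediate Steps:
G = -1/3 (G = -1/9*3 = -1/3 ≈ -0.33333)
J(N) = 25 (J(N) = (-5)**2 = 25)
k(s) = -4 - 2*s (k(s) = -2*(2 + s) = -4 - 2*s)
Y(O) = 41 (Y(O) = 5 - (-4 - 2*25)*(-1/3 + 1) = 5 - (-4 - 50)*2/3 = 5 - (-54)*2/3 = 5 - 1*(-36) = 5 + 36 = 41)
Y(2)*(115 - 75) = 41*(115 - 75) = 41*40 = 1640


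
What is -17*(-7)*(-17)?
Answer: -2023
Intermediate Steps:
-17*(-7)*(-17) = 119*(-17) = -2023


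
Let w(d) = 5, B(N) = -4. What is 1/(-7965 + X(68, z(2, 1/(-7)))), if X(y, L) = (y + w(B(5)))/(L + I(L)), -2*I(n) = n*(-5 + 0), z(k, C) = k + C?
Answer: -13/103399 ≈ -0.00012573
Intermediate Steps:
z(k, C) = C + k
I(n) = 5*n/2 (I(n) = -n*(-5 + 0)/2 = -n*(-5)/2 = -(-5)*n/2 = 5*n/2)
X(y, L) = 2*(5 + y)/(7*L) (X(y, L) = (y + 5)/(L + 5*L/2) = (5 + y)/((7*L/2)) = (5 + y)*(2/(7*L)) = 2*(5 + y)/(7*L))
1/(-7965 + X(68, z(2, 1/(-7)))) = 1/(-7965 + 2*(5 + 68)/(7*(1/(-7) + 2))) = 1/(-7965 + (2/7)*73/(-1/7 + 2)) = 1/(-7965 + (2/7)*73/(13/7)) = 1/(-7965 + (2/7)*(7/13)*73) = 1/(-7965 + 146/13) = 1/(-103399/13) = -13/103399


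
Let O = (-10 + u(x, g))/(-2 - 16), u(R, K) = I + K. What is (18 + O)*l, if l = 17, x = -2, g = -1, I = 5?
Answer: 935/3 ≈ 311.67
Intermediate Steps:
u(R, K) = 5 + K
O = 1/3 (O = (-10 + (5 - 1))/(-2 - 16) = (-10 + 4)/(-18) = -6*(-1/18) = 1/3 ≈ 0.33333)
(18 + O)*l = (18 + 1/3)*17 = (55/3)*17 = 935/3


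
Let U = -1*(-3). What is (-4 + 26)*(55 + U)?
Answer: 1276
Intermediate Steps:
U = 3
(-4 + 26)*(55 + U) = (-4 + 26)*(55 + 3) = 22*58 = 1276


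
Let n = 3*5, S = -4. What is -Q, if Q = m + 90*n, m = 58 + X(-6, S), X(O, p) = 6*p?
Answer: -1384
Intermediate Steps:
n = 15
m = 34 (m = 58 + 6*(-4) = 58 - 24 = 34)
Q = 1384 (Q = 34 + 90*15 = 34 + 1350 = 1384)
-Q = -1*1384 = -1384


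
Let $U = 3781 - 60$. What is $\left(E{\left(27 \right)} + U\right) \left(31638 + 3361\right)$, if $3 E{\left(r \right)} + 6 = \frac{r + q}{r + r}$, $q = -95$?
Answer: $\frac{10541873795}{81} \approx 1.3015 \cdot 10^{8}$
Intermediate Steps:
$U = 3721$
$E{\left(r \right)} = -2 + \frac{-95 + r}{6 r}$ ($E{\left(r \right)} = -2 + \frac{\left(r - 95\right) \frac{1}{r + r}}{3} = -2 + \frac{\left(-95 + r\right) \frac{1}{2 r}}{3} = -2 + \frac{\frac{1}{2} \frac{1}{r} \left(-95 + r\right)}{3} = -2 + \frac{-95 + r}{6 r}$)
$\left(E{\left(27 \right)} + U\right) \left(31638 + 3361\right) = \left(\frac{-95 - 297}{6 \cdot 27} + 3721\right) \left(31638 + 3361\right) = \left(\frac{1}{6} \cdot \frac{1}{27} \left(-95 - 297\right) + 3721\right) 34999 = \left(\frac{1}{6} \cdot \frac{1}{27} \left(-392\right) + 3721\right) 34999 = \left(- \frac{196}{81} + 3721\right) 34999 = \frac{301205}{81} \cdot 34999 = \frac{10541873795}{81}$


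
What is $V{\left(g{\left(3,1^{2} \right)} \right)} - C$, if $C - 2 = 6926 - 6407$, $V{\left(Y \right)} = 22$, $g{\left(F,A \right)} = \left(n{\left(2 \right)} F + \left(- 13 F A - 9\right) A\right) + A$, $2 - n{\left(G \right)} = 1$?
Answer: $-499$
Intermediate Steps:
$n{\left(G \right)} = 1$ ($n{\left(G \right)} = 2 - 1 = 1$)
$g{\left(F,A \right)} = A + F + A \left(-9 - 13 A F\right)$ ($g{\left(F,A \right)} = \left(1 F + \left(- 13 F A - 9\right) A\right) + A = \left(F + \left(- 13 A F - 9\right) A\right) + A = \left(F + \left(-9 - 13 A F\right) A\right) + A = \left(F + A \left(-9 - 13 A F\right)\right) + A = A + F + A \left(-9 - 13 A F\right)$)
$C = 521$ ($C = 2 + \left(6926 - 6407\right) = 2 + 519 = 521$)
$V{\left(g{\left(3,1^{2} \right)} \right)} - C = 22 - 521 = -499$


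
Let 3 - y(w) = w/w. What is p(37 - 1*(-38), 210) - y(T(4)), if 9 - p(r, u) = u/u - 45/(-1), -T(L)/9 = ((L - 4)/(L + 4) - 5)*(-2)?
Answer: -39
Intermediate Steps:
T(L) = -90 + 18*(-4 + L)/(4 + L) (T(L) = -9*((L - 4)/(L + 4) - 5)*(-2) = -9*((-4 + L)/(4 + L) - 5)*(-2) = -9*(-5 + (-4 + L)/(4 + L))*(-2) = -9*(10 - 2*(-4 + L)/(4 + L)) = -90 + 18*(-4 + L)/(4 + L))
p(r, u) = -37 (p(r, u) = 9 - (u/u - 45/(-1)) = 9 - (1 - 45*(-1)) = 9 - (1 + 45) = 9 - 1*46 = 9 - 46 = -37)
y(w) = 2 (y(w) = 3 - w/w = 3 - 1*1 = 3 - 1 = 2)
p(37 - 1*(-38), 210) - y(T(4)) = -37 - 1*2 = -37 - 2 = -39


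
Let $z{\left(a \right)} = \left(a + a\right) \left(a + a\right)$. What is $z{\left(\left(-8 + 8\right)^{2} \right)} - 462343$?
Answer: $-462343$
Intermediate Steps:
$z{\left(a \right)} = 4 a^{2}$ ($z{\left(a \right)} = 2 a 2 a = 4 a^{2}$)
$z{\left(\left(-8 + 8\right)^{2} \right)} - 462343 = 4 \left(\left(-8 + 8\right)^{2}\right)^{2} - 462343 = 4 \left(0^{2}\right)^{2} - 462343 = 4 \cdot 0^{2} - 462343 = 4 \cdot 0 - 462343 = 0 - 462343 = -462343$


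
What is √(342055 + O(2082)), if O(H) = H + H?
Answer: √346219 ≈ 588.40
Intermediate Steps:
O(H) = 2*H
√(342055 + O(2082)) = √(342055 + 2*2082) = √(342055 + 4164) = √346219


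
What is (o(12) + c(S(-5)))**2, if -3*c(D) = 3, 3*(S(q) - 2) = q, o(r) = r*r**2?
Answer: 2982529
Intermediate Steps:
o(r) = r**3
S(q) = 2 + q/3
c(D) = -1 (c(D) = -1/3*3 = -1)
(o(12) + c(S(-5)))**2 = (12**3 - 1)**2 = (1728 - 1)**2 = 1727**2 = 2982529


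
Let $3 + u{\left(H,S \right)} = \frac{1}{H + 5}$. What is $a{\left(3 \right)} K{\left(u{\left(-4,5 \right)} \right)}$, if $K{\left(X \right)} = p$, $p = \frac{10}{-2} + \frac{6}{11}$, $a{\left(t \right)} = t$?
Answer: $- \frac{147}{11} \approx -13.364$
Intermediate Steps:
$u{\left(H,S \right)} = -3 + \frac{1}{5 + H}$ ($u{\left(H,S \right)} = -3 + \frac{1}{H + 5} = -3 + \frac{1}{5 + H}$)
$p = - \frac{49}{11}$ ($p = 10 \left(- \frac{1}{2}\right) + 6 \cdot \frac{1}{11} = -5 + \frac{6}{11} = - \frac{49}{11} \approx -4.4545$)
$K{\left(X \right)} = - \frac{49}{11}$
$a{\left(3 \right)} K{\left(u{\left(-4,5 \right)} \right)} = 3 \left(- \frac{49}{11}\right) = - \frac{147}{11}$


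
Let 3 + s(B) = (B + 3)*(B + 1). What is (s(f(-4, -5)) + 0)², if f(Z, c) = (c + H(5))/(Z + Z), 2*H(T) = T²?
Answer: 540225/65536 ≈ 8.2432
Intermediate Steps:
H(T) = T²/2
f(Z, c) = (25/2 + c)/(2*Z) (f(Z, c) = (c + (½)*5²)/(Z + Z) = (c + (½)*25)/((2*Z)) = (c + 25/2)*(1/(2*Z)) = (25/2 + c)*(1/(2*Z)) = (25/2 + c)/(2*Z))
s(B) = -3 + (1 + B)*(3 + B) (s(B) = -3 + (B + 3)*(B + 1) = -3 + (3 + B)*(1 + B) = -3 + (1 + B)*(3 + B))
(s(f(-4, -5)) + 0)² = (((¼)*(25 + 2*(-5))/(-4))*(4 + (¼)*(25 + 2*(-5))/(-4)) + 0)² = (((¼)*(-¼)*(25 - 10))*(4 + (¼)*(-¼)*(25 - 10)) + 0)² = (((¼)*(-¼)*15)*(4 + (¼)*(-¼)*15) + 0)² = (-15*(4 - 15/16)/16 + 0)² = (-15/16*49/16 + 0)² = (-735/256 + 0)² = (-735/256)² = 540225/65536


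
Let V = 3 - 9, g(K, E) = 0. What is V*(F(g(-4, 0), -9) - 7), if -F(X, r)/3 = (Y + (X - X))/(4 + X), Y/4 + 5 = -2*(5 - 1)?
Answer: -192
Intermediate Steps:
Y = -52 (Y = -20 + 4*(-2*(5 - 1)) = -20 + 4*(-2*4) = -20 + 4*(-8) = -20 - 32 = -52)
F(X, r) = 156/(4 + X) (F(X, r) = -3*(-52 + (X - X))/(4 + X) = -3*(-52 + 0)/(4 + X) = -(-156)/(4 + X) = 156/(4 + X))
V = -6
V*(F(g(-4, 0), -9) - 7) = -6*(156/(4 + 0) - 7) = -6*(156/4 - 7) = -6*(156*(1/4) - 7) = -6*(39 - 7) = -6*32 = -192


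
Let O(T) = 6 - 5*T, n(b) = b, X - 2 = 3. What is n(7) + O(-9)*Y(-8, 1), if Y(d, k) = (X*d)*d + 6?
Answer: 16633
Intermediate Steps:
X = 5 (X = 2 + 3 = 5)
Y(d, k) = 6 + 5*d**2 (Y(d, k) = (5*d)*d + 6 = 5*d**2 + 6 = 6 + 5*d**2)
n(7) + O(-9)*Y(-8, 1) = 7 + (6 - 5*(-9))*(6 + 5*(-8)**2) = 7 + (6 + 45)*(6 + 5*64) = 7 + 51*(6 + 320) = 7 + 51*326 = 7 + 16626 = 16633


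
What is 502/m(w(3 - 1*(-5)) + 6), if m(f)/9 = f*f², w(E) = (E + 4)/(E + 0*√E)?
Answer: 4016/30375 ≈ 0.13221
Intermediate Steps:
w(E) = (4 + E)/E (w(E) = (4 + E)/(E + 0) = (4 + E)/E)
m(f) = 9*f³ (m(f) = 9*(f*f²) = 9*f³)
502/m(w(3 - 1*(-5)) + 6) = 502/((9*((4 + (3 - 1*(-5)))/(3 - 1*(-5)) + 6)³)) = 502/((9*((4 + (3 + 5))/(3 + 5) + 6)³)) = 502/((9*((4 + 8)/8 + 6)³)) = 502/((9*((⅛)*12 + 6)³)) = 502/((9*(3/2 + 6)³)) = 502/((9*(15/2)³)) = 502/((9*(3375/8))) = 502/(30375/8) = 502*(8/30375) = 4016/30375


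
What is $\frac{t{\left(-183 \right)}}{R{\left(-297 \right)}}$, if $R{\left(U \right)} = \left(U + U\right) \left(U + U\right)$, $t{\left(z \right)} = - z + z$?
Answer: $0$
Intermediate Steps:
$t{\left(z \right)} = 0$
$R{\left(U \right)} = 4 U^{2}$ ($R{\left(U \right)} = 2 U 2 U = 4 U^{2}$)
$\frac{t{\left(-183 \right)}}{R{\left(-297 \right)}} = \frac{0}{4 \left(-297\right)^{2}} = \frac{0}{4 \cdot 88209} = \frac{0}{352836} = 0 \cdot \frac{1}{352836} = 0$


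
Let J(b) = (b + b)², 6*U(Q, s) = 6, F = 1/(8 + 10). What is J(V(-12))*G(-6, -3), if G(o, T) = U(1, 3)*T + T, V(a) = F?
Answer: -2/27 ≈ -0.074074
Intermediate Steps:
F = 1/18 ≈ 0.055556
U(Q, s) = 1 (U(Q, s) = (⅙)*6 = 1)
V(a) = 1/18
J(b) = 4*b² (J(b) = (2*b)² = 4*b²)
G(o, T) = 2*T (G(o, T) = 1*T + T = T + T = 2*T)
J(V(-12))*G(-6, -3) = (4*(1/18)²)*(2*(-3)) = (4*(1/324))*(-6) = (1/81)*(-6) = -2/27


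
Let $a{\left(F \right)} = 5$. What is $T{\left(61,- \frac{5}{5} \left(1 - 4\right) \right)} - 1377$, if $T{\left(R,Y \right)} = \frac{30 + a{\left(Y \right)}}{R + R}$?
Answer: $- \frac{167959}{122} \approx -1376.7$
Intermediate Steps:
$T{\left(R,Y \right)} = \frac{35}{2 R}$ ($T{\left(R,Y \right)} = \frac{30 + 5}{R + R} = \frac{35}{2 R}$)
$T{\left(61,- \frac{5}{5} \left(1 - 4\right) \right)} - 1377 = \frac{35}{2 \cdot 61} - 1377 = \frac{35}{2} \cdot \frac{1}{61} - 1377 = \frac{35}{122} - 1377 = - \frac{167959}{122}$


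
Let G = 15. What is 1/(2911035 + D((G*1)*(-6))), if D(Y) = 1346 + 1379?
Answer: 1/2913760 ≈ 3.4320e-7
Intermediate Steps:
D(Y) = 2725
1/(2911035 + D((G*1)*(-6))) = 1/(2911035 + 2725) = 1/2913760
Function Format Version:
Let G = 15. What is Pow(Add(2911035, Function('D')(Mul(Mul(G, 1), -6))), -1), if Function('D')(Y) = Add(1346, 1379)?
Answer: Rational(1, 2913760) ≈ 3.4320e-7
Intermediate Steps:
Function('D')(Y) = 2725
Pow(Add(2911035, Function('D')(Mul(Mul(G, 1), -6))), -1) = Pow(Add(2911035, 2725), -1) = Pow(2913760, -1) = Rational(1, 2913760)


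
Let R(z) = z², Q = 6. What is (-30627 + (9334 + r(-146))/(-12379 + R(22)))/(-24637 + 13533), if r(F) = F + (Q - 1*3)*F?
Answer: 72863383/26416416 ≈ 2.7583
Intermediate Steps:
r(F) = 4*F (r(F) = F + (6 - 1*3)*F = F + (6 - 3)*F = F + 3*F = 4*F)
(-30627 + (9334 + r(-146))/(-12379 + R(22)))/(-24637 + 13533) = (-30627 + (9334 + 4*(-146))/(-12379 + 22²))/(-24637 + 13533) = (-30627 + (9334 - 584)/(-12379 + 484))/(-11104) = (-30627 + 8750/(-11895))*(-1/11104) = (-30627 + 8750*(-1/11895))*(-1/11104) = (-30627 - 1750/2379)*(-1/11104) = -72863383/2379*(-1/11104) = 72863383/26416416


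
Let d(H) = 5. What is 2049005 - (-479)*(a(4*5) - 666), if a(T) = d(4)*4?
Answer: 1739571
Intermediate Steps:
a(T) = 20 (a(T) = 5*4 = 20)
2049005 - (-479)*(a(4*5) - 666) = 2049005 - (-479)*(20 - 666) = 2049005 - (-479)*(-646) = 2049005 - 1*309434 = 2049005 - 309434 = 1739571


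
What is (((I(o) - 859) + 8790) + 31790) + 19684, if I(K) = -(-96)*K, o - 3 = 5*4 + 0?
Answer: 61613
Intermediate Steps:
o = 23 (o = 3 + (5*4 + 0) = 3 + (20 + 0) = 3 + 20 = 23)
I(K) = 96*K
(((I(o) - 859) + 8790) + 31790) + 19684 = (((96*23 - 859) + 8790) + 31790) + 19684 = (((2208 - 859) + 8790) + 31790) + 19684 = ((1349 + 8790) + 31790) + 19684 = (10139 + 31790) + 19684 = 41929 + 19684 = 61613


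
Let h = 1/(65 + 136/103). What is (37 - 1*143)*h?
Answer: -10918/6831 ≈ -1.5983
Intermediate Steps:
h = 103/6831 (h = 1/(65 + 136*(1/103)) = 1/(65 + 136/103) = 1/(6831/103) = 103/6831 ≈ 0.015078)
(37 - 1*143)*h = (37 - 1*143)*(103/6831) = (37 - 143)*(103/6831) = -106*103/6831 = -10918/6831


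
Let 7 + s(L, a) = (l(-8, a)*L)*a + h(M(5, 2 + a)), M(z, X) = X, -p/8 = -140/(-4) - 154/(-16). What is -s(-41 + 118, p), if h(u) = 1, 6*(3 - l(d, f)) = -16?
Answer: 155777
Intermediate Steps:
p = -357 (p = -8*(-140/(-4) - 154/(-16)) = -8*(-140*(-¼) - 154*(-1/16)) = -8*(35 + 77/8) = -8*357/8 = -357)
l(d, f) = 17/3 (l(d, f) = 3 - ⅙*(-16) = 3 + 8/3 = 17/3)
s(L, a) = -6 + 17*L*a/3 (s(L, a) = -7 + ((17*L/3)*a + 1) = -7 + (17*L*a/3 + 1) = -7 + (1 + 17*L*a/3) = -6 + 17*L*a/3)
-s(-41 + 118, p) = -(-6 + (17/3)*(-41 + 118)*(-357)) = -(-6 + (17/3)*77*(-357)) = -(-6 - 155771) = -1*(-155777) = 155777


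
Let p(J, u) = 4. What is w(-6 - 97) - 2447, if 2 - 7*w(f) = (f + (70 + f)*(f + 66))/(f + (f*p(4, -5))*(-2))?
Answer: -12349685/5047 ≈ -2446.9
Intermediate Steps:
w(f) = 2/7 + (f + (66 + f)*(70 + f))/(49*f) (w(f) = 2/7 - (f + (70 + f)*(f + 66))/(7*(f + (f*4)*(-2))) = 2/7 - (f + (70 + f)*(66 + f))/(7*(f + (4*f)*(-2))) = 2/7 - (f + (66 + f)*(70 + f))/(7*(f - 8*f)) = 2/7 - (f + (66 + f)*(70 + f))/(7*((-7*f))) = 2/7 - (f + (66 + f)*(70 + f))*(-1/(7*f))/7 = 2/7 - (-1)*(f + (66 + f)*(70 + f))/(49*f) = 2/7 + (f + (66 + f)*(70 + f))/(49*f))
w(-6 - 97) - 2447 = (4620 + (-6 - 97)² + 151*(-6 - 97))/(49*(-6 - 97)) - 2447 = (1/49)*(4620 + (-103)² + 151*(-103))/(-103) - 2447 = (1/49)*(-1/103)*(4620 + 10609 - 15553) - 2447 = (1/49)*(-1/103)*(-324) - 2447 = 324/5047 - 2447 = -12349685/5047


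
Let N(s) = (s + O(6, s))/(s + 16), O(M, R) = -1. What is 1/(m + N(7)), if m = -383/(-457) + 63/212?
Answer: 2228332/3111005 ≈ 0.71627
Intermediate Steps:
m = 109987/96884 (m = -383*(-1/457) + 63*(1/212) = 383/457 + 63/212 = 109987/96884 ≈ 1.1352)
N(s) = (-1 + s)/(16 + s) (N(s) = (s - 1)/(s + 16) = (-1 + s)/(16 + s))
1/(m + N(7)) = 1/(109987/96884 + (-1 + 7)/(16 + 7)) = 1/(109987/96884 + 6/23) = 1/(3111005/2228332) = 2228332/3111005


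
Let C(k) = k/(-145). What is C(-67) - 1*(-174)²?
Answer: -4389953/145 ≈ -30276.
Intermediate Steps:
C(k) = -k/145 (C(k) = k*(-1/145) = -k/145)
C(-67) - 1*(-174)² = -1/145*(-67) - 1*(-174)² = 67/145 - 1*30276 = 67/145 - 30276 = -4389953/145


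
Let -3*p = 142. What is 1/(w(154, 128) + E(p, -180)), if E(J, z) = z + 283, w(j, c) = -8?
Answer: 1/95 ≈ 0.010526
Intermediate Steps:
p = -142/3 (p = -1/3*142 = -142/3 ≈ -47.333)
E(J, z) = 283 + z
1/(w(154, 128) + E(p, -180)) = 1/(-8 + (283 - 180)) = 1/(-8 + 103) = 1/95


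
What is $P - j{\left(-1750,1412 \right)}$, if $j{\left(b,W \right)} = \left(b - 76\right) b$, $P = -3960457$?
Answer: $-7155957$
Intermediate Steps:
$j{\left(b,W \right)} = b \left(-76 + b\right)$ ($j{\left(b,W \right)} = \left(b - 76\right) b = \left(-76 + b\right) b = b \left(-76 + b\right)$)
$P - j{\left(-1750,1412 \right)} = -3960457 - - 1750 \left(-76 - 1750\right) = -3960457 - \left(-1750\right) \left(-1826\right) = -3960457 - 3195500 = -7155957$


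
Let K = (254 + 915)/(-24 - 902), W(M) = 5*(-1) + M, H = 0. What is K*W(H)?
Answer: 5845/926 ≈ 6.3121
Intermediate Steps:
W(M) = -5 + M
K = -1169/926 (K = 1169/(-926) = 1169*(-1/926) = -1169/926 ≈ -1.2624)
K*W(H) = -1169*(-5 + 0)/926 = -1169/926*(-5) = 5845/926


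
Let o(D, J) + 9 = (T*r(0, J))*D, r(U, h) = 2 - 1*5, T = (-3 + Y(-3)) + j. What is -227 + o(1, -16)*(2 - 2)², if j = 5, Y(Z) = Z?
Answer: -227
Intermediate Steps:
T = -1 (T = (-3 - 3) + 5 = -6 + 5 = -1)
r(U, h) = -3 (r(U, h) = 2 - 5 = -3)
o(D, J) = -9 + 3*D (o(D, J) = -9 + (-1*(-3))*D = -9 + 3*D)
-227 + o(1, -16)*(2 - 2)² = -227 + (-9 + 3*1)*(2 - 2)² = -227 + (-9 + 3)*0² = -227 - 6*0 = -227 + 0 = -227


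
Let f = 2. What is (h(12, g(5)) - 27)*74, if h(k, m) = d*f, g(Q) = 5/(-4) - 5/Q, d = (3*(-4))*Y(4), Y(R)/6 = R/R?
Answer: -12654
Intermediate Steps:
Y(R) = 6 (Y(R) = 6*(R/R) = 6*1 = 6)
d = -72 (d = (3*(-4))*6 = -12*6 = -72)
g(Q) = -5/4 - 5/Q (g(Q) = 5*(-¼) - 5/Q = -5/4 - 5/Q)
h(k, m) = -144 (h(k, m) = -72*2 = -144)
(h(12, g(5)) - 27)*74 = (-144 - 27)*74 = -171*74 = -12654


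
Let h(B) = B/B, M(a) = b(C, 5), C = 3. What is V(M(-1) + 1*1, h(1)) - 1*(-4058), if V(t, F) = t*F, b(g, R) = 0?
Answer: 4059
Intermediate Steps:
M(a) = 0
h(B) = 1
V(t, F) = F*t
V(M(-1) + 1*1, h(1)) - 1*(-4058) = 1*(0 + 1*1) - 1*(-4058) = 1*(0 + 1) + 4058 = 1*1 + 4058 = 1 + 4058 = 4059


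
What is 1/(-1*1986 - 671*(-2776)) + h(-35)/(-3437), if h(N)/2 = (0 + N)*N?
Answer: -2581540709/3621533512 ≈ -0.71283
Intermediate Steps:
h(N) = 2*N**2 (h(N) = 2*((0 + N)*N) = 2*(N*N) = 2*N**2)
1/(-1*1986 - 671*(-2776)) + h(-35)/(-3437) = 1/(-1*1986 - 671*(-2776)) + (2*(-35)**2)/(-3437) = -1/2776/(-1986 - 671) + (2*1225)*(-1/3437) = -1/2776/(-2657) + 2450*(-1/3437) = -1/2657*(-1/2776) - 350/491 = 1/7375832 - 350/491 = -2581540709/3621533512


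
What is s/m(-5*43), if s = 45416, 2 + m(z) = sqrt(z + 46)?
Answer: -90832/173 - 590408*I/173 ≈ -525.04 - 3412.8*I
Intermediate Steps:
m(z) = -2 + sqrt(46 + z) (m(z) = -2 + sqrt(z + 46) = -2 + sqrt(46 + z))
s/m(-5*43) = 45416/(-2 + sqrt(46 - 5*43)) = 45416/(-2 + sqrt(46 - 215)) = 45416/(-2 + sqrt(-169)) = 45416/(-2 + 13*I) = 45416*((-2 - 13*I)/173) = 45416*(-2 - 13*I)/173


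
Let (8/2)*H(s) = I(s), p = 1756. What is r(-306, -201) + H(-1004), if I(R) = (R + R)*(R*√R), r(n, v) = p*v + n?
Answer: -353262 + 1008016*I*√251 ≈ -3.5326e+5 + 1.597e+7*I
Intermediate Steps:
r(n, v) = n + 1756*v (r(n, v) = 1756*v + n = n + 1756*v)
I(R) = 2*R^(5/2) (I(R) = (2*R)*R^(3/2) = 2*R^(5/2))
H(s) = s^(5/2)/2 (H(s) = (2*s^(5/2))/4 = s^(5/2)/2)
r(-306, -201) + H(-1004) = (-306 + 1756*(-201)) + (-1004)^(5/2)/2 = (-306 - 352956) + (2016032*I*√251)/2 = -353262 + 1008016*I*√251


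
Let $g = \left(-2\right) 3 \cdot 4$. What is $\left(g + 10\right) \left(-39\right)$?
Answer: $546$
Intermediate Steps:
$g = -24$ ($g = \left(-6\right) 4 = -24$)
$\left(g + 10\right) \left(-39\right) = \left(-24 + 10\right) \left(-39\right) = \left(-14\right) \left(-39\right) = 546$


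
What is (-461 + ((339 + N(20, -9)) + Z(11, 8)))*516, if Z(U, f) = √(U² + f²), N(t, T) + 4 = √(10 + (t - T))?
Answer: -65016 + 516*√39 + 516*√185 ≈ -54775.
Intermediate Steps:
N(t, T) = -4 + √(10 + t - T) (N(t, T) = -4 + √(10 + (t - T)) = -4 + √(10 + t - T))
(-461 + ((339 + N(20, -9)) + Z(11, 8)))*516 = (-461 + ((339 + (-4 + √(10 + 20 - 1*(-9)))) + √(11² + 8²)))*516 = (-461 + ((339 + (-4 + √(10 + 20 + 9))) + √(121 + 64)))*516 = (-461 + ((339 + (-4 + √39)) + √185))*516 = (-461 + ((335 + √39) + √185))*516 = (-461 + (335 + √39 + √185))*516 = (-126 + √39 + √185)*516 = -65016 + 516*√39 + 516*√185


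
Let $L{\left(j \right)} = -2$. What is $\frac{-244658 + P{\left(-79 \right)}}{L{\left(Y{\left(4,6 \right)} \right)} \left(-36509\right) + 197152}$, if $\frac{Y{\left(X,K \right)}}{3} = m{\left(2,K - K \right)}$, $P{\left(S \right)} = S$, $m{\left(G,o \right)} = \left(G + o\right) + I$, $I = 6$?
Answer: $- \frac{244737}{270170} \approx -0.90586$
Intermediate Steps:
$m{\left(G,o \right)} = 6 + G + o$ ($m{\left(G,o \right)} = \left(G + o\right) + 6 = 6 + G + o$)
$Y{\left(X,K \right)} = 24$ ($Y{\left(X,K \right)} = 3 \left(6 + 2 + \left(K - K\right)\right) = 3 \left(6 + 2 + 0\right) = 3 \cdot 8 = 24$)
$\frac{-244658 + P{\left(-79 \right)}}{L{\left(Y{\left(4,6 \right)} \right)} \left(-36509\right) + 197152} = \frac{-244658 - 79}{\left(-2\right) \left(-36509\right) + 197152} = - \frac{244737}{73018 + 197152} = - \frac{244737}{270170}$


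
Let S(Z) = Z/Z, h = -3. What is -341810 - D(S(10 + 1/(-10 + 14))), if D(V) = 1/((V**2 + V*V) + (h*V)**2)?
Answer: -3759911/11 ≈ -3.4181e+5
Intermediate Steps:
S(Z) = 1
D(V) = 1/(11*V**2) (D(V) = 1/((V**2 + V*V) + (-3*V)**2) = 1/((V**2 + V**2) + 9*V**2) = 1/(2*V**2 + 9*V**2) = 1/(11*V**2))
-341810 - D(S(10 + 1/(-10 + 14))) = -341810 - 1/(11*1**2) = -341810 - 1/11 = -3759911/11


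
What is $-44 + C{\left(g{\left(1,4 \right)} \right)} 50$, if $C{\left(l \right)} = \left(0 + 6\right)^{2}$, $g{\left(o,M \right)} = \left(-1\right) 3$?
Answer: $1756$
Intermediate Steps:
$g{\left(o,M \right)} = -3$
$C{\left(l \right)} = 36$ ($C{\left(l \right)} = 6^{2} = 36$)
$-44 + C{\left(g{\left(1,4 \right)} \right)} 50 = -44 + 36 \cdot 50 = -44 + 1800 = 1756$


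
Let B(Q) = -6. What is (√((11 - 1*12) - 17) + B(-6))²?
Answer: 18 - 36*I*√2 ≈ 18.0 - 50.912*I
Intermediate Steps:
(√((11 - 1*12) - 17) + B(-6))² = (√((11 - 1*12) - 17) - 6)² = (√((11 - 12) - 17) - 6)² = (√(-1 - 17) - 6)² = (√(-18) - 6)² = (3*I*√2 - 6)² = (-6 + 3*I*√2)²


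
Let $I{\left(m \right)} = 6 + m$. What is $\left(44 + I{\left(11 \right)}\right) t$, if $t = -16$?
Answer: $-976$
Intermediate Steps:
$\left(44 + I{\left(11 \right)}\right) t = \left(44 + \left(6 + 11\right)\right) \left(-16\right) = \left(44 + 17\right) \left(-16\right) = 61 \left(-16\right) = -976$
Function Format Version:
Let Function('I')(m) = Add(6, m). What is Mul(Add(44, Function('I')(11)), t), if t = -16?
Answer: -976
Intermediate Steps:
Mul(Add(44, Function('I')(11)), t) = Mul(Add(44, Add(6, 11)), -16) = Mul(Add(44, 17), -16) = Mul(61, -16) = -976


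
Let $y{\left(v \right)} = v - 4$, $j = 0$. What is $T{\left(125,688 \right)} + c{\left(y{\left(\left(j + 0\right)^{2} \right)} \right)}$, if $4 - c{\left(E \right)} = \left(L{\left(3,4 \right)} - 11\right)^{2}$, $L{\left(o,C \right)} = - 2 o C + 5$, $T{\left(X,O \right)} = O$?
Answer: $-208$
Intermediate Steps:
$y{\left(v \right)} = -4 + v$
$L{\left(o,C \right)} = 5 - 2 C o$ ($L{\left(o,C \right)} = - 2 C o + 5 = 5 - 2 C o$)
$c{\left(E \right)} = -896$ ($c{\left(E \right)} = 4 - \left(\left(5 - 8 \cdot 3\right) - 11\right)^{2} = 4 - \left(\left(5 - 24\right) - 11\right)^{2} = 4 - \left(-19 - 11\right)^{2} = 4 - \left(-30\right)^{2} = 4 - 900 = -896$)
$T{\left(125,688 \right)} + c{\left(y{\left(\left(j + 0\right)^{2} \right)} \right)} = 688 - 896 = -208$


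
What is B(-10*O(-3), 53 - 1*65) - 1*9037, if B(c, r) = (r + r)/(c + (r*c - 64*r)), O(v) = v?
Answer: -659705/73 ≈ -9037.1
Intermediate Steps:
B(c, r) = 2*r/(c - 64*r + c*r) (B(c, r) = (2*r)/(c + (c*r - 64*r)) = (2*r)/(c + (-64*r + c*r)) = (2*r)/(c - 64*r + c*r) = 2*r/(c - 64*r + c*r))
B(-10*O(-3), 53 - 1*65) - 1*9037 = 2*(53 - 1*65)/(-10*(-3) - 64*(53 - 1*65) + (-10*(-3))*(53 - 1*65)) - 1*9037 = 2*(53 - 65)/(30 - 64*(53 - 65) + 30*(53 - 65)) - 9037 = 2*(-12)/(30 - 64*(-12) + 30*(-12)) - 9037 = 2*(-12)/(30 + 768 - 360) - 9037 = 2*(-12)/438 - 9037 = 2*(-12)*(1/438) - 9037 = -4/73 - 9037 = -659705/73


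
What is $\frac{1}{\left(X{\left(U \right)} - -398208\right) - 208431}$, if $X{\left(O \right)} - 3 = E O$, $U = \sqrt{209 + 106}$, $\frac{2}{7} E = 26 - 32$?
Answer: $\frac{12652}{2401087299} + \frac{7 \sqrt{35}}{4001812165} \approx 5.2796 \cdot 10^{-6}$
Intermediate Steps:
$E = -21$ ($E = \frac{7 \left(26 - 32\right)}{2} = \frac{7}{2} \left(-6\right) = -21$)
$U = 3 \sqrt{35}$ ($U = \sqrt{315} = 3 \sqrt{35} \approx 17.748$)
$X{\left(O \right)} = 3 - 21 O$
$\frac{1}{\left(X{\left(U \right)} - -398208\right) - 208431} = \frac{1}{\left(\left(3 - 21 \cdot 3 \sqrt{35}\right) - -398208\right) - 208431} = \frac{1}{\left(\left(3 - 63 \sqrt{35}\right) + 398208\right) - 208431} = \frac{1}{\left(398211 - 63 \sqrt{35}\right) - 208431} = \frac{1}{189780 - 63 \sqrt{35}}$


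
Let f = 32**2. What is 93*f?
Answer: 95232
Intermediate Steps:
f = 1024
93*f = 93*1024 = 95232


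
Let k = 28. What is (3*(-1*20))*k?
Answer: -1680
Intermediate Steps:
(3*(-1*20))*k = (3*(-1*20))*28 = (3*(-20))*28 = -60*28 = -1680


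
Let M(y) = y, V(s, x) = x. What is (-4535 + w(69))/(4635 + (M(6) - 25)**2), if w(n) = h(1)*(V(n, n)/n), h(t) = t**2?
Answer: -2267/2498 ≈ -0.90753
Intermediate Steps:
w(n) = 1 (w(n) = 1**2*(n/n) = 1*1 = 1)
(-4535 + w(69))/(4635 + (M(6) - 25)**2) = (-4535 + 1)/(4635 + (6 - 25)**2) = -4534/(4635 + (-19)**2) = -4534/(4635 + 361) = -4534/4996 = -4534*1/4996 = -2267/2498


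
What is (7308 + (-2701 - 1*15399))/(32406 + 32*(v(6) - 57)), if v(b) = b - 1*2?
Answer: -5396/15355 ≈ -0.35142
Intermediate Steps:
v(b) = -2 + b (v(b) = b - 2 = -2 + b)
(7308 + (-2701 - 1*15399))/(32406 + 32*(v(6) - 57)) = (7308 + (-2701 - 1*15399))/(32406 + 32*((-2 + 6) - 57)) = (7308 + (-2701 - 15399))/(32406 + 32*(4 - 57)) = (7308 - 18100)/(32406 + 32*(-53)) = -10792/(32406 - 1696) = -10792/30710 = -10792*1/30710 = -5396/15355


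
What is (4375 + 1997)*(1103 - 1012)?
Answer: 579852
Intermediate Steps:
(4375 + 1997)*(1103 - 1012) = 6372*91 = 579852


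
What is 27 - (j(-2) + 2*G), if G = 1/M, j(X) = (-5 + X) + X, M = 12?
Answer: 215/6 ≈ 35.833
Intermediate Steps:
j(X) = -5 + 2*X
G = 1/12 ≈ 0.083333
27 - (j(-2) + 2*G) = 27 - ((-5 + 2*(-2)) + 2*(1/12)) = 27 - ((-5 - 4) + ⅙) = 27 - (-9 + ⅙) = 27 - 1*(-53/6) = 27 + 53/6 = 215/6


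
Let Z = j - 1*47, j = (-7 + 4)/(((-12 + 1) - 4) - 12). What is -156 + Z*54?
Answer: -2688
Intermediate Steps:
j = 1/9 (j = -3/((-11 - 4) - 12) = -3/(-15 - 12) = -3/(-27) = -3*(-1/27) = 1/9 ≈ 0.11111)
Z = -422/9 (Z = 1/9 - 1*47 = 1/9 - 47 = -422/9 ≈ -46.889)
-156 + Z*54 = -156 - 422/9*54 = -156 - 2532 = -2688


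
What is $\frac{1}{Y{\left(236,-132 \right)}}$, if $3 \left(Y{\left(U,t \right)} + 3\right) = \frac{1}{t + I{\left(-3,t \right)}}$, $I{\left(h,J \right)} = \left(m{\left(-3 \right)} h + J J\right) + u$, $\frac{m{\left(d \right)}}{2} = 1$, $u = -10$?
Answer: $- \frac{51828}{155483} \approx -0.33334$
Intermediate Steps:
$m{\left(d \right)} = 2$ ($m{\left(d \right)} = 2 \cdot 1 = 2$)
$I{\left(h,J \right)} = -10 + J^{2} + 2 h$ ($I{\left(h,J \right)} = \left(2 h + J J\right) - 10 = \left(2 h + J^{2}\right) - 10 = \left(J^{2} + 2 h\right) - 10 = -10 + J^{2} + 2 h$)
$Y{\left(U,t \right)} = -3 + \frac{1}{3 \left(-16 + t + t^{2}\right)}$ ($Y{\left(U,t \right)} = -3 + \frac{1}{3 \left(t + \left(-10 + t^{2} + 2 \left(-3\right)\right)\right)} = -3 + \frac{1}{3 \left(t - \left(16 - t^{2}\right)\right)} = -3 + \frac{1}{3 \left(t + \left(-16 + t^{2}\right)\right)} = -3 + \frac{1}{3 \left(-16 + t + t^{2}\right)}$)
$\frac{1}{Y{\left(236,-132 \right)}} = \frac{1}{\frac{1}{-16 - 132 + \left(-132\right)^{2}} \left(\frac{145}{3} - -396 - 3 \left(-132\right)^{2}\right)} = \frac{1}{\frac{1}{-16 - 132 + 17424} \left(\frac{145}{3} + 396 - 52272\right)} = \frac{1}{\frac{1}{17276} \left(\frac{145}{3} + 396 - 52272\right)} = \frac{1}{\frac{1}{17276} \left(- \frac{155483}{3}\right)} = \frac{1}{- \frac{155483}{51828}} = - \frac{51828}{155483}$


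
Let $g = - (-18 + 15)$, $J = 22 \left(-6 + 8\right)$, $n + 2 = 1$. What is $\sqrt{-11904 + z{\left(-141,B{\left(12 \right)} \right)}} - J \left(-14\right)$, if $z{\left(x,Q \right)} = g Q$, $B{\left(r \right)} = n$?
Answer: $616 + 63 i \sqrt{3} \approx 616.0 + 109.12 i$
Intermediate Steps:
$n = -1$ ($n = -2 + 1 = -1$)
$J = 44$ ($J = 22 \cdot 2 = 44$)
$B{\left(r \right)} = -1$
$g = 3$ ($g = \left(-1\right) \left(-3\right) = 3$)
$z{\left(x,Q \right)} = 3 Q$
$\sqrt{-11904 + z{\left(-141,B{\left(12 \right)} \right)}} - J \left(-14\right) = \sqrt{-11904 + 3 \left(-1\right)} - 44 \left(-14\right) = \sqrt{-11904 - 3} - -616 = \sqrt{-11907} + 616 = 63 i \sqrt{3} + 616 = 616 + 63 i \sqrt{3}$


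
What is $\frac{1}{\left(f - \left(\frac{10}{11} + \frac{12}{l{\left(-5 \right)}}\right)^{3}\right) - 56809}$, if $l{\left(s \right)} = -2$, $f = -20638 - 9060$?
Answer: $- \frac{1331}{114965201} \approx -1.1577 \cdot 10^{-5}$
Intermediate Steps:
$f = -29698$ ($f = -20638 - 9060 = -29698$)
$\frac{1}{\left(f - \left(\frac{10}{11} + \frac{12}{l{\left(-5 \right)}}\right)^{3}\right) - 56809} = \frac{1}{\left(-29698 - \left(\frac{10}{11} + \frac{12}{-2}\right)^{3}\right) - 56809} = \frac{1}{\left(-29698 - \left(10 \cdot \frac{1}{11} + 12 \left(- \frac{1}{2}\right)\right)^{3}\right) - 56809} = \frac{1}{\left(-29698 - \left(\frac{10}{11} - 6\right)^{3}\right) - 56809} = \frac{1}{\left(-29698 - \left(- \frac{56}{11}\right)^{3}\right) - 56809} = \frac{1}{\left(-29698 - - \frac{175616}{1331}\right) - 56809} = \frac{1}{\left(-29698 + \frac{175616}{1331}\right) - 56809} = \frac{1}{- \frac{39352422}{1331} - 56809} = \frac{1}{- \frac{114965201}{1331}} = - \frac{1331}{114965201}$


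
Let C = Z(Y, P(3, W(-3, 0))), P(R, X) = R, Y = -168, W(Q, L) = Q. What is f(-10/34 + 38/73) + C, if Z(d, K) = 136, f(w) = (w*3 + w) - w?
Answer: 169619/1241 ≈ 136.68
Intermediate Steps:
f(w) = 3*w (f(w) = (3*w + w) - w = 4*w - w = 3*w)
C = 136
f(-10/34 + 38/73) + C = 3*(-10/34 + 38/73) + 136 = 3*(-10*1/34 + 38*(1/73)) + 136 = 3*(-5/17 + 38/73) + 136 = 3*(281/1241) + 136 = 843/1241 + 136 = 169619/1241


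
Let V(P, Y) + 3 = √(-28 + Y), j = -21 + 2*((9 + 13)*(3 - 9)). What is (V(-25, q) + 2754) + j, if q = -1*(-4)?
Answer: 2466 + 2*I*√6 ≈ 2466.0 + 4.899*I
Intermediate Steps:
q = 4
j = -285 (j = -21 + 2*(22*(-6)) = -21 + 2*(-132) = -21 - 264 = -285)
V(P, Y) = -3 + √(-28 + Y)
(V(-25, q) + 2754) + j = ((-3 + √(-28 + 4)) + 2754) - 285 = ((-3 + √(-24)) + 2754) - 285 = ((-3 + 2*I*√6) + 2754) - 285 = (2751 + 2*I*√6) - 285 = 2466 + 2*I*√6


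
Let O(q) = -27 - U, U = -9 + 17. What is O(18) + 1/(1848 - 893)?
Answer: -33424/955 ≈ -34.999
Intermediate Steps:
U = 8
O(q) = -35 (O(q) = -27 - 1*8 = -27 - 8 = -35)
O(18) + 1/(1848 - 893) = -35 + 1/(1848 - 893) = -35 + 1/955 = -33424/955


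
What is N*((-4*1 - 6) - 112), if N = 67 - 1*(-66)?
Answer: -16226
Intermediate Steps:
N = 133 (N = 67 + 66 = 133)
N*((-4*1 - 6) - 112) = 133*((-4*1 - 6) - 112) = 133*((-4 - 6) - 112) = 133*(-10 - 112) = 133*(-122) = -16226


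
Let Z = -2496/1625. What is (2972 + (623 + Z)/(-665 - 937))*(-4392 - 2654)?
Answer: -2096415111791/100125 ≈ -2.0938e+7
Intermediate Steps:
Z = -192/125 (Z = -2496*1/1625 = -192/125 ≈ -1.5360)
(2972 + (623 + Z)/(-665 - 937))*(-4392 - 2654) = (2972 + (623 - 192/125)/(-665 - 937))*(-4392 - 2654) = (2972 + (77683/125)/(-1602))*(-7046) = (2972 + (77683/125)*(-1/1602))*(-7046) = (2972 - 77683/200250)*(-7046) = (595065317/200250)*(-7046) = -2096415111791/100125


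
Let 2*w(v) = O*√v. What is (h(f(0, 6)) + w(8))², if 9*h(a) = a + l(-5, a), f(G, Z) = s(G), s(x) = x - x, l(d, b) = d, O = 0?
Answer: 25/81 ≈ 0.30864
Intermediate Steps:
s(x) = 0
f(G, Z) = 0
w(v) = 0 (w(v) = (0*√v)/2 = (½)*0 = 0)
h(a) = -5/9 + a/9 (h(a) = (a - 5)/9 = (-5 + a)/9 = -5/9 + a/9)
(h(f(0, 6)) + w(8))² = ((-5/9 + (⅑)*0) + 0)² = ((-5/9 + 0) + 0)² = (-5/9 + 0)² = (-5/9)² = 25/81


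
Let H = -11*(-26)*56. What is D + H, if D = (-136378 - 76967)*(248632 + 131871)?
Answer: -81178396519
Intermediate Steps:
D = -81178412535 (D = -213345*380503 = -81178412535)
H = 16016 (H = 286*56 = 16016)
D + H = -81178412535 + 16016 = -81178396519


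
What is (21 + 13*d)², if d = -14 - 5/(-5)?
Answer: 21904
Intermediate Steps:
d = -13 (d = -14 - 5*(-1)/5 = -14 - 1*(-1) = -14 + 1 = -13)
(21 + 13*d)² = (21 + 13*(-13))² = (21 - 169)² = (-148)² = 21904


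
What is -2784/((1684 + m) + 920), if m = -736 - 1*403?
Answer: -2784/1465 ≈ -1.9003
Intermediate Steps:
m = -1139 (m = -736 - 403 = -1139)
-2784/((1684 + m) + 920) = -2784/((1684 - 1139) + 920) = -2784/(545 + 920) = -2784/1465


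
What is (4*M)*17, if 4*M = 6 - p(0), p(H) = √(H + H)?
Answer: 102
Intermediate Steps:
p(H) = √2*√H (p(H) = √(2*H) = √2*√H)
M = 3/2 (M = (6 - √2*√0)/4 = (6 - √2*0)/4 = (6 - 1*0)/4 = (6 + 0)/4 = (¼)*6 = 3/2 ≈ 1.5000)
(4*M)*17 = (4*(3/2))*17 = 6*17 = 102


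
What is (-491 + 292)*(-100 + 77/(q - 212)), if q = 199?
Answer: 274023/13 ≈ 21079.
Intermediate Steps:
(-491 + 292)*(-100 + 77/(q - 212)) = (-491 + 292)*(-100 + 77/(199 - 212)) = -199*(-100 + 77/(-13)) = -199*(-100 + 77*(-1/13)) = -199*(-100 - 77/13) = -199*(-1377/13) = 274023/13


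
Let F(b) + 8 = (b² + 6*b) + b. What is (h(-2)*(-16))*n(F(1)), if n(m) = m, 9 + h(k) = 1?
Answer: 0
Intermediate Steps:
h(k) = -8 (h(k) = -9 + 1 = -8)
F(b) = -8 + b² + 7*b (F(b) = -8 + ((b² + 6*b) + b) = -8 + (b² + 7*b) = -8 + b² + 7*b)
(h(-2)*(-16))*n(F(1)) = (-8*(-16))*(-8 + 1² + 7*1) = 128*(-8 + 1 + 7) = 128*0 = 0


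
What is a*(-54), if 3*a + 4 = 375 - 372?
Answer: 18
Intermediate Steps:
a = -1/3 (a = -4/3 + (375 - 372)/3 = -4/3 + (1/3)*3 = -4/3 + 1 = -1/3 ≈ -0.33333)
a*(-54) = -1/3*(-54) = 18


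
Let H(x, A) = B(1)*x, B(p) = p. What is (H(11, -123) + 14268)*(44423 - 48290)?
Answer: -55216893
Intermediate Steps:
H(x, A) = x (H(x, A) = 1*x = x)
(H(11, -123) + 14268)*(44423 - 48290) = (11 + 14268)*(44423 - 48290) = 14279*(-3867) = -55216893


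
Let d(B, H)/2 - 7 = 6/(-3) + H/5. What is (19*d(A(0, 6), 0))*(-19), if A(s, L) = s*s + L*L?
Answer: -3610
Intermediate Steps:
A(s, L) = L² + s² (A(s, L) = s² + L² = L² + s²)
d(B, H) = 10 + 2*H/5 (d(B, H) = 14 + 2*(6/(-3) + H/5) = 14 + 2*(6*(-⅓) + H*(⅕)) = 14 + 2*(-2 + H/5) = 14 + (-4 + 2*H/5) = 10 + 2*H/5)
(19*d(A(0, 6), 0))*(-19) = (19*(10 + (⅖)*0))*(-19) = (19*(10 + 0))*(-19) = (19*10)*(-19) = 190*(-19) = -3610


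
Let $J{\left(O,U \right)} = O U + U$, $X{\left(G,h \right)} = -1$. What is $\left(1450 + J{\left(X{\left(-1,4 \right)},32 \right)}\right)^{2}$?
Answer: $2102500$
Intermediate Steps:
$J{\left(O,U \right)} = U + O U$
$\left(1450 + J{\left(X{\left(-1,4 \right)},32 \right)}\right)^{2} = \left(1450 + 32 \left(1 - 1\right)\right)^{2} = \left(1450 + 32 \cdot 0\right)^{2} = \left(1450 + 0\right)^{2} = 1450^{2} = 2102500$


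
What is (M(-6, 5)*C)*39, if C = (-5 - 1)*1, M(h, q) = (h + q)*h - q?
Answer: -234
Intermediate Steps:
M(h, q) = -q + h*(h + q) (M(h, q) = h*(h + q) - q = -q + h*(h + q))
C = -6 (C = -6*1 = -6)
(M(-6, 5)*C)*39 = (((-6)² - 1*5 - 6*5)*(-6))*39 = ((36 - 5 - 30)*(-6))*39 = (1*(-6))*39 = -6*39 = -234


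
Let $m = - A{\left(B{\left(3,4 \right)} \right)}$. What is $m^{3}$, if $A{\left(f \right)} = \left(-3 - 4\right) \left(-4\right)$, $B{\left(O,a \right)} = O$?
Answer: $-21952$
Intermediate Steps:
$A{\left(f \right)} = 28$ ($A{\left(f \right)} = \left(-7\right) \left(-4\right) = 28$)
$m = -28$ ($m = \left(-1\right) 28 = -28$)
$m^{3} = \left(-28\right)^{3} = -21952$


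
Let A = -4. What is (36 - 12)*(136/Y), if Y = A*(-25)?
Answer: 816/25 ≈ 32.640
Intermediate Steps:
Y = 100 (Y = -4*(-25) = 100)
(36 - 12)*(136/Y) = (36 - 12)*(136/100) = 24*(136*(1/100)) = 24*(34/25) = 816/25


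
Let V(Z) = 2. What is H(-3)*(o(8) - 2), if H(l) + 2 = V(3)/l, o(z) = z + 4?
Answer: -80/3 ≈ -26.667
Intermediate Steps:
o(z) = 4 + z
H(l) = -2 + 2/l
H(-3)*(o(8) - 2) = (-2 + 2/(-3))*((4 + 8) - 2) = (-2 + 2*(-⅓))*(12 - 2) = (-2 - ⅔)*10 = -8/3*10 = -80/3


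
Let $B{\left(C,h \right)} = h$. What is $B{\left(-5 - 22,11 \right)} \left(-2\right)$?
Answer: $-22$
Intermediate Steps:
$B{\left(-5 - 22,11 \right)} \left(-2\right) = 11 \left(-2\right) = -22$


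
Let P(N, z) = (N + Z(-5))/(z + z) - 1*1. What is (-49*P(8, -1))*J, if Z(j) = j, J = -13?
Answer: -3185/2 ≈ -1592.5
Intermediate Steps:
P(N, z) = -1 + (-5 + N)/(2*z) (P(N, z) = (N - 5)/(z + z) - 1*1 = (-5 + N)/((2*z)) - 1 = (-5 + N)*(1/(2*z)) - 1 = (-5 + N)/(2*z) - 1 = -1 + (-5 + N)/(2*z))
(-49*P(8, -1))*J = -49*(-5 + 8 - 2*(-1))/(2*(-1))*(-13) = -49*(-1)*(-5 + 8 + 2)/2*(-13) = -49*(-1)*5/2*(-13) = -49*(-5/2)*(-13) = (245/2)*(-13) = -3185/2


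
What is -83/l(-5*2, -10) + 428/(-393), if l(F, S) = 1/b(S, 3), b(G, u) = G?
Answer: 325762/393 ≈ 828.91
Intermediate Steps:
l(F, S) = 1/S
-83/l(-5*2, -10) + 428/(-393) = -83/(1/(-10)) + 428/(-393) = -83/(-⅒) + 428*(-1/393) = -83*(-10) - 428/393 = 830 - 428/393 = 325762/393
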